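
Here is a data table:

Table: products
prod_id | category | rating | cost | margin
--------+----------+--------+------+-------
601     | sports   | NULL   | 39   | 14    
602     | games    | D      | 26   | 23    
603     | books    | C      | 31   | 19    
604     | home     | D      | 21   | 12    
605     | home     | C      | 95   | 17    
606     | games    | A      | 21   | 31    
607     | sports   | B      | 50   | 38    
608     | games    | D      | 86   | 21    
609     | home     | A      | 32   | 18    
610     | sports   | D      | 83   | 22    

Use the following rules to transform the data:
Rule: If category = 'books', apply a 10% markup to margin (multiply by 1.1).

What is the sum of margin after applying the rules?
216.9

Step 1: Records with category = 'books' have total margin = 19
Step 2: Apply multiplier: 19 × 1.1 = 20.9
Step 3: Other records total: 196
Step 4: Final sum = 20.9 + 196 = 216.9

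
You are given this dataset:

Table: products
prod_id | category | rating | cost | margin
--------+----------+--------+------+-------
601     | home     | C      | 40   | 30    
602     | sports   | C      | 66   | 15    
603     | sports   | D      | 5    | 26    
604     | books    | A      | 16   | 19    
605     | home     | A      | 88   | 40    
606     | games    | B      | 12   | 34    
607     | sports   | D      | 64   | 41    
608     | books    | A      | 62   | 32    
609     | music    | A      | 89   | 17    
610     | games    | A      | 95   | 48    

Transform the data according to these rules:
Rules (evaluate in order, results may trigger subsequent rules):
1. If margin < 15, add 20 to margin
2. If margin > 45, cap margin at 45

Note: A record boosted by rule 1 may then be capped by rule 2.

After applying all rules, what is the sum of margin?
299

Step 1: Apply rule 1 to records with margin < 15
  - 0 records get bonus of 20
  - Of these, 0 records then exceed 45 and get capped
Step 2: Apply rule 2 to records with margin > 45
  - 1 records (original) are capped
Step 3: Calculate final sum = 299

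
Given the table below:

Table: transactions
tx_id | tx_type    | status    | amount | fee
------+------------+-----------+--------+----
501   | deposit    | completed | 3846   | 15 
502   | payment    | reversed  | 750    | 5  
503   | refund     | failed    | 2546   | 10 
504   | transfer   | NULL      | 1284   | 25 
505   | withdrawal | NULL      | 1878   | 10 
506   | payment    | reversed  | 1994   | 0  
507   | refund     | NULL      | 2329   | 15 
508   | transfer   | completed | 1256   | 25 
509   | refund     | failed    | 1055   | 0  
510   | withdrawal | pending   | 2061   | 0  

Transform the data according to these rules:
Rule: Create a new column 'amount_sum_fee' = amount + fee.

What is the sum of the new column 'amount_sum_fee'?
19104

Step 1: For each record, compute amount + fee
Example calculations:
  3846 + 15 = 3861
  750 + 5 = 755
  2546 + 10 = 2556
  ...
Step 2: Sum all derived values
Step 3: Total = 19104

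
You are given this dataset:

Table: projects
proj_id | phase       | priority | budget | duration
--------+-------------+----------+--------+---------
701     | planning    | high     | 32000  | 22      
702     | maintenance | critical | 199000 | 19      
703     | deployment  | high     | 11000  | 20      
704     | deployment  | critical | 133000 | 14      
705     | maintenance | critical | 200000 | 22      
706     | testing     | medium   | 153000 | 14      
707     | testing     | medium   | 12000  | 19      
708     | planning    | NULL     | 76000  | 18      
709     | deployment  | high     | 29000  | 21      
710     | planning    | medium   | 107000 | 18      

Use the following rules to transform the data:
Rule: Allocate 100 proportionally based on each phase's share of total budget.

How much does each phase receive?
deployment: 18.17, maintenance: 41.91, planning: 22.58, testing: 17.33

Step 1: Calculate total budget = 952000
Step 2: Calculate each phase's proportion:
  deployment: 173000/952000 = 18.17% → 18.17
  maintenance: 399000/952000 = 41.91% → 41.91
  planning: 215000/952000 = 22.58% → 22.58
  testing: 165000/952000 = 17.33% → 17.33
Step 3: Verify: sum of allocations ≈ 100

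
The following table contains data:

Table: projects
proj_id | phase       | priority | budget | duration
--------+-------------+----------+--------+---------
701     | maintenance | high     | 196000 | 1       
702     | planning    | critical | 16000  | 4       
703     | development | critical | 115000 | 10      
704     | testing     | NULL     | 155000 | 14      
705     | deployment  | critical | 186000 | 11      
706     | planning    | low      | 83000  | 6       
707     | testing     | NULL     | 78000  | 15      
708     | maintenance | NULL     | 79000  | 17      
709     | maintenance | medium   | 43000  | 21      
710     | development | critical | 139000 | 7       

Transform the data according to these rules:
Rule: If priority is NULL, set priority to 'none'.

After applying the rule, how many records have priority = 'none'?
3

Step 1: Count records where priority IS NULL
Step 2: Found 3 records with NULL priority
Step 3: These records will have priority set to 'none'
Step 4: Records already having priority = 'none': 0
Step 5: Answer: 3 + 0 = 3 records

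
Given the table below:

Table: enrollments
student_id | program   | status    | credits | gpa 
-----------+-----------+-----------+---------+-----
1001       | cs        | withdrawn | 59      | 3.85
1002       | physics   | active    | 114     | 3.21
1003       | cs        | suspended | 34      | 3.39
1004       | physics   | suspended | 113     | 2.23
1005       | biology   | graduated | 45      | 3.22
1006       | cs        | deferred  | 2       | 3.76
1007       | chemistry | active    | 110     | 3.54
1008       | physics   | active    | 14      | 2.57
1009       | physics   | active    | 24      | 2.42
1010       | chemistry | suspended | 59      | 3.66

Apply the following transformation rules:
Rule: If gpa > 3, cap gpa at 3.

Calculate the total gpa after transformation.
28.22

Step 1: 7 records have gpa > 3
Step 2: These records originally summed to 24.63
Step 3: After capping: 7 × 3 = 21
Step 4: Unaffected records sum: 7.22
Step 5: Final sum = 21 + 7.22 = 28.22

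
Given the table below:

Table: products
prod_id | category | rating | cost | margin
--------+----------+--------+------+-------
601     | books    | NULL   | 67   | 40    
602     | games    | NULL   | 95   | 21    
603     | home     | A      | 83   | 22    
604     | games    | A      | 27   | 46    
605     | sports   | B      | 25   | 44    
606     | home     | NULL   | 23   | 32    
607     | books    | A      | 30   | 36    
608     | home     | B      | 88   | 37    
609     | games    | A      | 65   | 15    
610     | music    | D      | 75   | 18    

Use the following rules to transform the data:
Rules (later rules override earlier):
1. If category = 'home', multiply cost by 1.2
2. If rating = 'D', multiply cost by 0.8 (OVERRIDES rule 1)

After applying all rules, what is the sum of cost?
601.8

Step 1: Rule 2 takes priority for records with rating = 'D'
  - 1 records: 75 × 0.8 = 60.0
Step 2: Rule 1 applies to remaining records with category = 'home'
  - 3 records: 194 × 1.2 = 232.8
Step 3: Other records unchanged: 309
Step 4: Final sum = 60.0 + 232.8 + 309 = 601.8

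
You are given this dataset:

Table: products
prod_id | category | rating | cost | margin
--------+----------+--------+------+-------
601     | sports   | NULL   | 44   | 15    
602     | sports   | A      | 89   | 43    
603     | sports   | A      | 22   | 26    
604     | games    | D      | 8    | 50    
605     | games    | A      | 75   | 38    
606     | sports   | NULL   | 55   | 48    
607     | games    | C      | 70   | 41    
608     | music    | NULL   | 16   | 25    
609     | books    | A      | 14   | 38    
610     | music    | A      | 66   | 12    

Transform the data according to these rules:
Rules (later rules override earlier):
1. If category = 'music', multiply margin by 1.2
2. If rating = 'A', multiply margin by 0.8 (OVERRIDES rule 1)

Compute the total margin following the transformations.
309.6

Step 1: Rule 2 takes priority for records with rating = 'A'
  - 5 records: 157 × 0.8 = 125.6
Step 2: Rule 1 applies to remaining records with category = 'music'
  - 1 records: 25 × 1.2 = 30.0
Step 3: Other records unchanged: 154
Step 4: Final sum = 125.6 + 30.0 + 154 = 309.6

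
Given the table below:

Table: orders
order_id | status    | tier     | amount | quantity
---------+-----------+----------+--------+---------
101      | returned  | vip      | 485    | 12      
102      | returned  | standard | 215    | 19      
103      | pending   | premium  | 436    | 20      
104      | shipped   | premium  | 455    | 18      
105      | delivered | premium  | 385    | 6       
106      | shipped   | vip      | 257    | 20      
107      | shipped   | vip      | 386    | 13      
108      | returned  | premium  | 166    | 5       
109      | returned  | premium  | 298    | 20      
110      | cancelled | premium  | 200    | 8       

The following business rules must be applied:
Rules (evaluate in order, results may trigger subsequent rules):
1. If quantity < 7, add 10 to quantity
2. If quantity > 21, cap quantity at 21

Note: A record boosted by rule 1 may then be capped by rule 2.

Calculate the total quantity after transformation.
161

Step 1: Apply rule 1 to records with quantity < 7
  - 2 records get bonus of 10
  - Of these, 0 records then exceed 21 and get capped
Step 2: Apply rule 2 to records with quantity > 21
  - 0 records (original) are capped
Step 3: Calculate final sum = 161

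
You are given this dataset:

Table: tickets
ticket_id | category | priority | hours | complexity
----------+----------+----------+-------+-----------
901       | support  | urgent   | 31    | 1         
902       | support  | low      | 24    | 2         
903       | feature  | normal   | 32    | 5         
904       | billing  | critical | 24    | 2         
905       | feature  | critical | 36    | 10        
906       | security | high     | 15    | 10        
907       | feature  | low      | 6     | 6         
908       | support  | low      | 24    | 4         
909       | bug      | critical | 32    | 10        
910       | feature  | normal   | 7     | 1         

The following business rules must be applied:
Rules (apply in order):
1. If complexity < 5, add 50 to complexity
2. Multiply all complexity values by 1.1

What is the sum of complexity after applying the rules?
331.1

Step 1: Apply Rule 1 - Add 50 to records with complexity < 5
  - 5 records affected: 10 + (5 × 50) = 260
  - Unaffected records: 41
  - Sum after Rule 1: 301
Step 2: Apply Rule 2 - Multiply all by 1.1
  - 301 × 1.1 = 331.1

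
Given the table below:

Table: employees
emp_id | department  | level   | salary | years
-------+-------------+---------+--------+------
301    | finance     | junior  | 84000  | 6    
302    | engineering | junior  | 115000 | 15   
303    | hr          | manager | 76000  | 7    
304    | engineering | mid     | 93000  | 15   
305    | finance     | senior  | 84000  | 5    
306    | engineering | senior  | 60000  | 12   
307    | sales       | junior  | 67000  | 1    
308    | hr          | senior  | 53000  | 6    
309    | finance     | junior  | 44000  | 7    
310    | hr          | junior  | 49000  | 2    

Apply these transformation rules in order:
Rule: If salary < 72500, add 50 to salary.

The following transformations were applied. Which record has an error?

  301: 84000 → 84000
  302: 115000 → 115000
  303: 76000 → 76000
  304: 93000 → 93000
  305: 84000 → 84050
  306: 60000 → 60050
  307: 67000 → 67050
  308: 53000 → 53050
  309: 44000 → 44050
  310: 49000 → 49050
Record 305 has an error. The correct transformed value should be 84000, not 84050.

Step 1: Check each record against the rule
Step 2: Record 305 has salary = 84000
Step 3: Since 84000 >= 72500, the bonus should not have been applied
Step 4: Correct value = 84000, but claimed value = 84050
Conclusion: Record 305 has the error.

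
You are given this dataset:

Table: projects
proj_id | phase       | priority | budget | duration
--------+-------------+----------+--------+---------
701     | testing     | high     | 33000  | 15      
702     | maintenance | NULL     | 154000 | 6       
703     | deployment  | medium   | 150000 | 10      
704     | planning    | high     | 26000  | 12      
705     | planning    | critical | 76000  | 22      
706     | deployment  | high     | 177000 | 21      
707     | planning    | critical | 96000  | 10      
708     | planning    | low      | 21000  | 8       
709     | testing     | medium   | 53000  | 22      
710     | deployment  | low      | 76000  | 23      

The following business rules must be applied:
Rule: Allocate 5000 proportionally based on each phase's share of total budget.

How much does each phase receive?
deployment: 2337.59, maintenance: 893.27, planning: 1270.3, testing: 498.84

Step 1: Calculate total budget = 862000
Step 2: Calculate each phase's proportion:
  deployment: 403000/862000 = 46.75% → 2337.59
  maintenance: 154000/862000 = 17.87% → 893.27
  planning: 219000/862000 = 25.41% → 1270.3
  testing: 86000/862000 = 9.98% → 498.84
Step 3: Verify: sum of allocations ≈ 5000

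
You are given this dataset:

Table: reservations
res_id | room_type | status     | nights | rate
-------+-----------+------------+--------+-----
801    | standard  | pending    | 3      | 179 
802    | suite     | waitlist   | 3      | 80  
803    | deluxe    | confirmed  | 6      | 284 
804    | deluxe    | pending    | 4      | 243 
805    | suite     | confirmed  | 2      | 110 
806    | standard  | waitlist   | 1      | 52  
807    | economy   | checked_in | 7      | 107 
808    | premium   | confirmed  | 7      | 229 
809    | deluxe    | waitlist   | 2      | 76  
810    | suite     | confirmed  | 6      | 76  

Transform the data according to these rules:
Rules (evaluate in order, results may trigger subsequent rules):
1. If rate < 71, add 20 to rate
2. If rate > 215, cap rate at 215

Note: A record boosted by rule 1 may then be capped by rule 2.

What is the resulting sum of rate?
1345

Step 1: Apply rule 1 to records with rate < 71
  - 1 records get bonus of 20
  - Of these, 0 records then exceed 215 and get capped
Step 2: Apply rule 2 to records with rate > 215
  - 3 records (original) are capped
Step 3: Calculate final sum = 1345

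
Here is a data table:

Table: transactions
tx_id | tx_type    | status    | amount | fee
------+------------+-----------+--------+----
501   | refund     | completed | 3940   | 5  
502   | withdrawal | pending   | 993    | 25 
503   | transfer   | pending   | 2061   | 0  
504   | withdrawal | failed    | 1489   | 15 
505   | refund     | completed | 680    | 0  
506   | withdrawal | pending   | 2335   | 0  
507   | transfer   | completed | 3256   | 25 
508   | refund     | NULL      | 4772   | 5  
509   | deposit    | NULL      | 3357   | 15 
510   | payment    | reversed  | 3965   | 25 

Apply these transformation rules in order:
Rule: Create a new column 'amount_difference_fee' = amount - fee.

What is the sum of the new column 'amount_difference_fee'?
26733

Step 1: For each record, compute amount - fee
Example calculations:
  3940 - 5 = 3935
  993 - 25 = 968
  2061 - 0 = 2061
  ...
Step 2: Sum all derived values
Step 3: Total = 26733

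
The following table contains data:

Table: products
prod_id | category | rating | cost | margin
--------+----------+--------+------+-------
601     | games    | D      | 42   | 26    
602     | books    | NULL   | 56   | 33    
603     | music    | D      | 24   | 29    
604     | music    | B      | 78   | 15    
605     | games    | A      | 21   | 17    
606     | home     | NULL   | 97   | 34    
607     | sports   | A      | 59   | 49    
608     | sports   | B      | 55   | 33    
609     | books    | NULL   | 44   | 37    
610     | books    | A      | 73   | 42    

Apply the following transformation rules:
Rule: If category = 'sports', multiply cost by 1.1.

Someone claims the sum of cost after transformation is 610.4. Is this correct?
No, the correct result is 560.4.

Step 1: Calculate the correct sum after transformation
Step 2: Apply multiplier 1.1 to records where category = 'sports'
Step 3: Correct result = 560.4
Step 4: Claimed result = 610.4
Step 5: 560.4 ≠ 610.4
Conclusion: The claimed result is incorrect. The correct answer is 560.4.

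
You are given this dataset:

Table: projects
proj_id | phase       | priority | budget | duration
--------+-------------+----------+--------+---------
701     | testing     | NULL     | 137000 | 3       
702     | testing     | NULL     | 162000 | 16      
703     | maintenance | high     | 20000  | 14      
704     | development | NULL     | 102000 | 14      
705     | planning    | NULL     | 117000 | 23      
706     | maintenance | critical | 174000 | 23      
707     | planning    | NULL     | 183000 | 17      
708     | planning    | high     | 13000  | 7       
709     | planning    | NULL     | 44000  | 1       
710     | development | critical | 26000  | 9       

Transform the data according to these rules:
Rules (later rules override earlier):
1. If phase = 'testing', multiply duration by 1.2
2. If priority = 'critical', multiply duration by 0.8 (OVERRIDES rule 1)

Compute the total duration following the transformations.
124.4

Step 1: Rule 2 takes priority for records with priority = 'critical'
  - 2 records: 32 × 0.8 = 25.6
Step 2: Rule 1 applies to remaining records with phase = 'testing'
  - 2 records: 19 × 1.2 = 22.8
Step 3: Other records unchanged: 76
Step 4: Final sum = 25.6 + 22.8 + 76 = 124.4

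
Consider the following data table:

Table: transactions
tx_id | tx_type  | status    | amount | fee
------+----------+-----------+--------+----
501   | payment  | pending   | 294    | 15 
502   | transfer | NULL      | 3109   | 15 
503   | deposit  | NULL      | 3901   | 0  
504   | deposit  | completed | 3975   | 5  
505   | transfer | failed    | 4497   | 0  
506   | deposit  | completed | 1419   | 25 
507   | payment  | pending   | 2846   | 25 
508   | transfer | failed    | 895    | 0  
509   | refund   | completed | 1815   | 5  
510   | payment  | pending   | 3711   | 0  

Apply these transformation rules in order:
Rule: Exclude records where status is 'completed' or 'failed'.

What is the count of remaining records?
5

Step 1: Count records to exclude
  - 3 (completed) + 2 (failed) = 5 records
Step 2: Total records: 10
Step 3: Remaining = 10 - 5 = 5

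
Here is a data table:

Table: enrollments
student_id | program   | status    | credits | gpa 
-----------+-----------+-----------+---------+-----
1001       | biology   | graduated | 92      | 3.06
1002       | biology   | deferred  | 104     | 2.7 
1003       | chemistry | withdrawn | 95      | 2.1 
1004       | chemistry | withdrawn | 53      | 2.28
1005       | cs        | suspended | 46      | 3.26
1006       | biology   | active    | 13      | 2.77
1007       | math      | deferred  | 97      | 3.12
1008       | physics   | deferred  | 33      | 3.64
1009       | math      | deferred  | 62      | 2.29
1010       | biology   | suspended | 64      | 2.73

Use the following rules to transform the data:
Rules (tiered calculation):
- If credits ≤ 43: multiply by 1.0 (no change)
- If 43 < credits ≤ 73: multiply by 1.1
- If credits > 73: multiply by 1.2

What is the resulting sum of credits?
759.1

Step 1: Tier 1 (credits ≤ 43): 2 records, sum = 46 × 1.0 = 46.0
Step 2: Tier 2 (43 < credits ≤ 73): 4 records, sum = 225 × 1.1 = 247.5
Step 3: Tier 3 (credits > 73): 4 records, sum = 388 × 1.2 = 465.6
Step 4: Final sum = 46.0 + 247.5 + 465.6 = 759.1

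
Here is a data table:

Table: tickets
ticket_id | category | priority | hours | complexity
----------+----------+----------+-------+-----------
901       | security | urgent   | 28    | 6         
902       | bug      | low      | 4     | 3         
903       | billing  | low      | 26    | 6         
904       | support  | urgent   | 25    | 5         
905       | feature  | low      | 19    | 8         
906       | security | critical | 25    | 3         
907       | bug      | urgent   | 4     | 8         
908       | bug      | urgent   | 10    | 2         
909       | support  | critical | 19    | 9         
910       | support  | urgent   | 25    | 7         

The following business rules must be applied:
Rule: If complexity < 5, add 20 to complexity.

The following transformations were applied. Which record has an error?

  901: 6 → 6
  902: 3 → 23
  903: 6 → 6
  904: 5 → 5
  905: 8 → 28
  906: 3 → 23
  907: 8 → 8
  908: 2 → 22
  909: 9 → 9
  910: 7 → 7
Record 905 has an error. The correct transformed value should be 8, not 28.

Step 1: Check each record against the rule
Step 2: Record 905 has complexity = 8
Step 3: Since 8 >= 5, the bonus should not have been applied
Step 4: Correct value = 8, but claimed value = 28
Conclusion: Record 905 has the error.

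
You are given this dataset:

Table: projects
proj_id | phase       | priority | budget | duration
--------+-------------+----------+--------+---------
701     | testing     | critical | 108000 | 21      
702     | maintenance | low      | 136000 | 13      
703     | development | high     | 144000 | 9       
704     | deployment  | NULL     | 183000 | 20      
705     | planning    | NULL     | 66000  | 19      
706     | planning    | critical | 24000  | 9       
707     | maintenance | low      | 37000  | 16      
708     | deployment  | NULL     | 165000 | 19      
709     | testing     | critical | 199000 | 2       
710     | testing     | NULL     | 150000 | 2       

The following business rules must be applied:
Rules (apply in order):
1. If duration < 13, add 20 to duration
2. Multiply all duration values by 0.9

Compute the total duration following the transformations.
189.0

Step 1: Apply Rule 1 - Add 20 to records with duration < 13
  - 4 records affected: 22 + (4 × 20) = 102
  - Unaffected records: 108
  - Sum after Rule 1: 210
Step 2: Apply Rule 2 - Multiply all by 0.9
  - 210 × 0.9 = 189.0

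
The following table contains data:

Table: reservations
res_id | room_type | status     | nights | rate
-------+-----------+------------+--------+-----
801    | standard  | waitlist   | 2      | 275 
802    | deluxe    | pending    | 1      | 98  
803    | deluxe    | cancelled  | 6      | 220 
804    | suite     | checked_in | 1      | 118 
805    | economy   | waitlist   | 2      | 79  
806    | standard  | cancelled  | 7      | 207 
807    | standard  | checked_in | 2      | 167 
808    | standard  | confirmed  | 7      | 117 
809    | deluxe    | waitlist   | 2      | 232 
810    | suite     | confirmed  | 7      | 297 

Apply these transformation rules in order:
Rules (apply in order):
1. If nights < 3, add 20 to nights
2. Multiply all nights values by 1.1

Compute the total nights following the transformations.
172.7

Step 1: Apply Rule 1 - Add 20 to records with nights < 3
  - 6 records affected: 10 + (6 × 20) = 130
  - Unaffected records: 27
  - Sum after Rule 1: 157
Step 2: Apply Rule 2 - Multiply all by 1.1
  - 157 × 1.1 = 172.7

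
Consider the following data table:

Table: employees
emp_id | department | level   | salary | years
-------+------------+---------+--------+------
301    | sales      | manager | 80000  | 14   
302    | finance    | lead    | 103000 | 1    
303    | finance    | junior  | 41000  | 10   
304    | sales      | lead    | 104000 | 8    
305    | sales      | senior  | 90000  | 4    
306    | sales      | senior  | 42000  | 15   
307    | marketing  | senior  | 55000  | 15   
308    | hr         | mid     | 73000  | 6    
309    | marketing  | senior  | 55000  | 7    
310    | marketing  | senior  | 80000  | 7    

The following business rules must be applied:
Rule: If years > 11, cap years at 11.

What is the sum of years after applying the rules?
76

Step 1: 3 records have years > 11
Step 2: These records originally summed to 44
Step 3: After capping: 3 × 11 = 33
Step 4: Unaffected records sum: 43
Step 5: Final sum = 33 + 43 = 76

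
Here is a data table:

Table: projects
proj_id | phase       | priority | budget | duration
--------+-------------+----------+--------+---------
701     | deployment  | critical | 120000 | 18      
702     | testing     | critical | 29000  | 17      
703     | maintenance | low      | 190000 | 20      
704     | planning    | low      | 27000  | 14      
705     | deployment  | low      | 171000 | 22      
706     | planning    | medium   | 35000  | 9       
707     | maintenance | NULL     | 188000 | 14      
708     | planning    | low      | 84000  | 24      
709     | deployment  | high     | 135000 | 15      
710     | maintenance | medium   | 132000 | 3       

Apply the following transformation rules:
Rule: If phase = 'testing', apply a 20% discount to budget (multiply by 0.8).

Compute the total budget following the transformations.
1105200.0

Step 1: Records with phase = 'testing' have total budget = 29000
Step 2: Apply multiplier: 29000 × 0.8 = 23200.0
Step 3: Other records total: 1082000
Step 4: Final sum = 23200.0 + 1082000 = 1105200.0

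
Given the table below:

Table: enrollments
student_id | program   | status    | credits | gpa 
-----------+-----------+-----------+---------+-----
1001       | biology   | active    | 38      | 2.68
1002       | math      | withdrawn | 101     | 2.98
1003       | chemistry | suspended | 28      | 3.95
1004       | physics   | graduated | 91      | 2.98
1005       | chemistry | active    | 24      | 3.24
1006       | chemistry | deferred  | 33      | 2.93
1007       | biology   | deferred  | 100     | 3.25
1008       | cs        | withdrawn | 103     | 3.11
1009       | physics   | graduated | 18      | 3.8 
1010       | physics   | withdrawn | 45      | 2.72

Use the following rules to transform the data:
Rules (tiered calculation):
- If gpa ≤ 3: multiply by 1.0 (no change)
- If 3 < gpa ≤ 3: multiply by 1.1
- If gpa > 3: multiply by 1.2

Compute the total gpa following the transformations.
35.11

Step 1: Tier 1 (gpa ≤ 3): 5 records, sum = 14.29 × 1.0 = 14.29
Step 2: Tier 2 (3 < gpa ≤ 3): 0 records, sum = 0 × 1.1 = 0.0
Step 3: Tier 3 (gpa > 3): 5 records, sum = 17.35 × 1.2 = 20.82
Step 4: Final sum = 14.29 + 0.0 + 20.82 = 35.11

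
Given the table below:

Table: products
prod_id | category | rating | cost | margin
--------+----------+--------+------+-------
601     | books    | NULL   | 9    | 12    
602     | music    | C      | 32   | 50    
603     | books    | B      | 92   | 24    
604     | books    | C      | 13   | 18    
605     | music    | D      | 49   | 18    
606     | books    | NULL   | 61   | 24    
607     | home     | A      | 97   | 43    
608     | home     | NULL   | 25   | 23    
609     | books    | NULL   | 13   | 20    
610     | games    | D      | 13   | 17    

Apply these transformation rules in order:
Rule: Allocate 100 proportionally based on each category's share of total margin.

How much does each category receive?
books: 39.36, games: 6.83, home: 26.51, music: 27.31

Step 1: Calculate total margin = 249
Step 2: Calculate each category's proportion:
  books: 98/249 = 39.36% → 39.36
  games: 17/249 = 6.83% → 6.83
  home: 66/249 = 26.51% → 26.51
  music: 68/249 = 27.31% → 27.31
Step 3: Verify: sum of allocations ≈ 100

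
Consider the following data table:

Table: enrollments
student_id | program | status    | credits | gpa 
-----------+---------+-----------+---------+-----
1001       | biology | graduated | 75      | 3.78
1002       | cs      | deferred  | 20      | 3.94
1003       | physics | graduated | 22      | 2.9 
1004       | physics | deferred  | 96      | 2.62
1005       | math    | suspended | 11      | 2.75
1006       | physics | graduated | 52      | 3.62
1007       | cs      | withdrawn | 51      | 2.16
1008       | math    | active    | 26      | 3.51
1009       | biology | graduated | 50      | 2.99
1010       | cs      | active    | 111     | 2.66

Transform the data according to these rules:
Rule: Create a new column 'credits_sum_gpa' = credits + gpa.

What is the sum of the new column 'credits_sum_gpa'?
544.93

Step 1: For each record, compute credits + gpa
Example calculations:
  75 + 3.78 = 78.78
  20 + 3.94 = 23.94
  22 + 2.9 = 24.9
  ...
Step 2: Sum all derived values
Step 3: Total = 544.93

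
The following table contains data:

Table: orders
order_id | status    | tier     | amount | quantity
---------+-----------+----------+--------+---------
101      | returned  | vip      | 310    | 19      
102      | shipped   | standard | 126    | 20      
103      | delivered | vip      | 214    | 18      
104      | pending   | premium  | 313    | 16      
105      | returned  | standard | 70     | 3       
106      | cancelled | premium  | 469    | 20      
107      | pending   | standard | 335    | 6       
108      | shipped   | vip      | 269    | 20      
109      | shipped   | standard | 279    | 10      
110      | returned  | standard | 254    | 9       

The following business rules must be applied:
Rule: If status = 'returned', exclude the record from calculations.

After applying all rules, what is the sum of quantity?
110

Step 1: Identify records where status = 'returned'
Step 2: The excluded records sum to 31
Step 3: Original total quantity = 141
Step 4: Remaining total = 141 - 31 = 110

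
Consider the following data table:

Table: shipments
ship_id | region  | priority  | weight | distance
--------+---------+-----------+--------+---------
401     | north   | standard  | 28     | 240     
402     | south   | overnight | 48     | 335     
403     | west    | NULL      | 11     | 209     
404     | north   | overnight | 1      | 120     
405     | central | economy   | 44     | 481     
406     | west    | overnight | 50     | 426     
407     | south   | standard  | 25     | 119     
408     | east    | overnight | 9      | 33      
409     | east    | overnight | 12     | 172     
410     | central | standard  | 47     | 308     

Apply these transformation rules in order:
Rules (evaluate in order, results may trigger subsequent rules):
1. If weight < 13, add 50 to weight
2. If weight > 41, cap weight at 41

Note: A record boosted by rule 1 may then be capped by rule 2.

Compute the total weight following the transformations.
381

Step 1: Apply rule 1 to records with weight < 13
  - 4 records get bonus of 50
  - Of these, 4 records then exceed 41 and get capped
Step 2: Apply rule 2 to records with weight > 41
  - 4 records (original) are capped
Step 3: Calculate final sum = 381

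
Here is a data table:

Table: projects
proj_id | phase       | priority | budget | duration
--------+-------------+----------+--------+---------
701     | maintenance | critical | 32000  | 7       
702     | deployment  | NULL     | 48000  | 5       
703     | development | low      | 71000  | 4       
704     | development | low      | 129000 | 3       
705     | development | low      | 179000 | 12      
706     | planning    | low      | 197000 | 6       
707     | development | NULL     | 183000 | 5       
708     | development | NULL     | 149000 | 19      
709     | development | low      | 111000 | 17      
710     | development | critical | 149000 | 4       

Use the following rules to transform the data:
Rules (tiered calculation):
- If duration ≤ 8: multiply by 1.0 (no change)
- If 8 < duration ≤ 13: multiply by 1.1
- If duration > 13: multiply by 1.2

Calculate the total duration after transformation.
90.4

Step 1: Tier 1 (duration ≤ 8): 7 records, sum = 34 × 1.0 = 34.0
Step 2: Tier 2 (8 < duration ≤ 13): 1 records, sum = 12 × 1.1 = 13.2
Step 3: Tier 3 (duration > 13): 2 records, sum = 36 × 1.2 = 43.2
Step 4: Final sum = 34.0 + 13.2 + 43.2 = 90.4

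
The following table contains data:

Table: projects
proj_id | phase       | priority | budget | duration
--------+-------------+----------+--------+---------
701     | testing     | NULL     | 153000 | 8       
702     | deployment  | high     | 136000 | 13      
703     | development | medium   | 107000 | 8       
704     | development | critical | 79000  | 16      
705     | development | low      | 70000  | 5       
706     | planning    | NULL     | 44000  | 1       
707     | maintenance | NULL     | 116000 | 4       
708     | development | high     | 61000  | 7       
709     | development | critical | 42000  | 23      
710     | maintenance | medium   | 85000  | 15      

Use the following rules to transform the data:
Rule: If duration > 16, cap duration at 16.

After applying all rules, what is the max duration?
16

Step 1: Original maximum duration = 23
Step 2: Apply cap at 16
Step 3: 1 records had duration > 16 and were capped
Step 4: Maximum after transformation = 16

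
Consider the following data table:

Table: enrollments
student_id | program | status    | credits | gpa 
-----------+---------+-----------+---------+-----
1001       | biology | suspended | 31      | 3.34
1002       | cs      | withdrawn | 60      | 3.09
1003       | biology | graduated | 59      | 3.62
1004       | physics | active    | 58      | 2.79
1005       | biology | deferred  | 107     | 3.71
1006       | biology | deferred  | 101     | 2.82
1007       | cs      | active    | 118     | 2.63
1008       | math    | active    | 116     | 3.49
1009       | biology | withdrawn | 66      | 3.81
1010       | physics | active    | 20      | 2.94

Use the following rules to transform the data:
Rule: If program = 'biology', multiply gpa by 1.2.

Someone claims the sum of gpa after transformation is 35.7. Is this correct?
Yes, the result is correct.

Step 1: Calculate the correct sum after transformation
Step 2: Apply multiplier 1.2 to records where program = 'biology'
Step 3: Correct result = 35.7
Step 4: Claimed result = 35.7
Step 5: 35.7 = 35.7 ✓
Conclusion: The claimed result is correct.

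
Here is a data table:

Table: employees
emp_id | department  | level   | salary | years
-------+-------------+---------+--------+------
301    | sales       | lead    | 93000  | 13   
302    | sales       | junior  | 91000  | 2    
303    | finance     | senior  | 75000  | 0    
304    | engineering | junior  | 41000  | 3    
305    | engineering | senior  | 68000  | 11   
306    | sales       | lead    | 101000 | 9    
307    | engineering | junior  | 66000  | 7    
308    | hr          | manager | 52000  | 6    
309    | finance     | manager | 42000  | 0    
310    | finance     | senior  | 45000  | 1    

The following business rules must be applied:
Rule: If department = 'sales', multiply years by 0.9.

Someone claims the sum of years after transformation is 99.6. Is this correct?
No, the correct result is 49.6.

Step 1: Calculate the correct sum after transformation
Step 2: Apply multiplier 0.9 to records where department = 'sales'
Step 3: Correct result = 49.6
Step 4: Claimed result = 99.6
Step 5: 49.6 ≠ 99.6
Conclusion: The claimed result is incorrect. The correct answer is 49.6.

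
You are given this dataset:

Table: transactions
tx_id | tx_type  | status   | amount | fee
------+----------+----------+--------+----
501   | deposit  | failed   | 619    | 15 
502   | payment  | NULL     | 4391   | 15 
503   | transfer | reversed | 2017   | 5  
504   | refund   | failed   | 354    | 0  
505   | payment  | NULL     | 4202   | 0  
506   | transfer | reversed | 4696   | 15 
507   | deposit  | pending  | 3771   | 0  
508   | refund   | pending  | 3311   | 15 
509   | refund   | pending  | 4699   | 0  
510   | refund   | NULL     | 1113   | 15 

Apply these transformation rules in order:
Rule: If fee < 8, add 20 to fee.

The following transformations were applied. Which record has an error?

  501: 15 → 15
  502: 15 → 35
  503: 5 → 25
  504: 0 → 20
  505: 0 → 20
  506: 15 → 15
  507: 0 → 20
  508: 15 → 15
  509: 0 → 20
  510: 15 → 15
Record 502 has an error. The correct transformed value should be 15, not 35.

Step 1: Check each record against the rule
Step 2: Record 502 has fee = 15
Step 3: Since 15 >= 8, the bonus should not have been applied
Step 4: Correct value = 15, but claimed value = 35
Conclusion: Record 502 has the error.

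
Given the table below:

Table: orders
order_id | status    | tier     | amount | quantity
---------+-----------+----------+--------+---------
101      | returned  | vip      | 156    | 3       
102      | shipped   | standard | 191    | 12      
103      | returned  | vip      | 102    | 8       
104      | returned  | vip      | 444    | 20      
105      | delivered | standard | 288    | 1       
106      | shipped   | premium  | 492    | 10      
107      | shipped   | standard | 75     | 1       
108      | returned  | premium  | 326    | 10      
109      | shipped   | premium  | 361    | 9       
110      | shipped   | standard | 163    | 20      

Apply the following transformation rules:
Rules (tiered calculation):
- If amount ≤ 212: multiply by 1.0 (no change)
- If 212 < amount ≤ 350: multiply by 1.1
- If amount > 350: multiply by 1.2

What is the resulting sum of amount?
2918.8

Step 1: Tier 1 (amount ≤ 212): 5 records, sum = 687 × 1.0 = 687.0
Step 2: Tier 2 (212 < amount ≤ 350): 2 records, sum = 614 × 1.1 = 675.4
Step 3: Tier 3 (amount > 350): 3 records, sum = 1297 × 1.2 = 1556.4
Step 4: Final sum = 687.0 + 675.4 + 1556.4 = 2918.8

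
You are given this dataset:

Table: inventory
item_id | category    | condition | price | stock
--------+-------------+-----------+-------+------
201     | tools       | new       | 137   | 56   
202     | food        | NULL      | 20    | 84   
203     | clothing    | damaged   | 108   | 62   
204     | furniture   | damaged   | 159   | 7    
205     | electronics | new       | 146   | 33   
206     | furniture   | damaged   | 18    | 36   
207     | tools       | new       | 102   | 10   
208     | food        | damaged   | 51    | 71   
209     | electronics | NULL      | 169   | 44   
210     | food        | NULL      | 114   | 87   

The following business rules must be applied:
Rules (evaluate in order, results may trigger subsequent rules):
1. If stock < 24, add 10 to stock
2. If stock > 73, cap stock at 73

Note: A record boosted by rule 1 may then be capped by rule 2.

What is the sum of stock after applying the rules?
485

Step 1: Apply rule 1 to records with stock < 24
  - 2 records get bonus of 10
  - Of these, 0 records then exceed 73 and get capped
Step 2: Apply rule 2 to records with stock > 73
  - 2 records (original) are capped
Step 3: Calculate final sum = 485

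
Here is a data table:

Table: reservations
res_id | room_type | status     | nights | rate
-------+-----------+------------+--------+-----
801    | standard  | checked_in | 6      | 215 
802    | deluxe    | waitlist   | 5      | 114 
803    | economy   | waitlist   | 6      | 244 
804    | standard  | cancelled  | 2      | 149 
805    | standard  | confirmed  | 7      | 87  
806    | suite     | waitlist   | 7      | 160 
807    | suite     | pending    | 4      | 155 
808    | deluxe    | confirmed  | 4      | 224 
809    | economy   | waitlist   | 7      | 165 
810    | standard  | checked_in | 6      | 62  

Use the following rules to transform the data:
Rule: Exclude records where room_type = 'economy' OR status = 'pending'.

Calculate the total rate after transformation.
1011

Step 1: Find records where room_type = 'economy' OR status = 'pending'
Step 2: 3 records match, summing to 564
Step 3: Original sum: 1575
Step 4: Remaining sum = 1575 - 564 = 1011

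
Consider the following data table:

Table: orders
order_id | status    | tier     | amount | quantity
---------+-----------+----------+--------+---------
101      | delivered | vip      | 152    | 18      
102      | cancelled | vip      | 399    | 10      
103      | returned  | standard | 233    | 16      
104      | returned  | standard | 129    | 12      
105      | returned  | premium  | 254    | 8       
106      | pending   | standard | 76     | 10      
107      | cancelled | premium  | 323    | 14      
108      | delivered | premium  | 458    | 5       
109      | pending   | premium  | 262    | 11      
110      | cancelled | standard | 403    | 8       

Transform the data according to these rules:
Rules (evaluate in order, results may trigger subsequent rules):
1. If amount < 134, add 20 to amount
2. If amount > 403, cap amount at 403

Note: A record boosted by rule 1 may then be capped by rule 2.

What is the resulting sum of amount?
2674

Step 1: Apply rule 1 to records with amount < 134
  - 2 records get bonus of 20
  - Of these, 0 records then exceed 403 and get capped
Step 2: Apply rule 2 to records with amount > 403
  - 1 records (original) are capped
Step 3: Calculate final sum = 2674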